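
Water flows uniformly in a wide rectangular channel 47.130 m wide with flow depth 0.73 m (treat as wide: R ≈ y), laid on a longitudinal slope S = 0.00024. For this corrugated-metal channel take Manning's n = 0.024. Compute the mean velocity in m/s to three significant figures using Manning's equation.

0.523 m/s

A = b·y = 47.130 × 0.73 = 34.40 m²
Wide channel: R ≈ y = 0.73 m
Q = (1/n)·A·R^(2/3)·S^(1/2) = (1/0.024) × 34.40 × 0.7300^(2/3) × 0.00024^(1/2) = 18.01 m³/s
V = Q/A = 18.01/34.40 = 0.5233 m/s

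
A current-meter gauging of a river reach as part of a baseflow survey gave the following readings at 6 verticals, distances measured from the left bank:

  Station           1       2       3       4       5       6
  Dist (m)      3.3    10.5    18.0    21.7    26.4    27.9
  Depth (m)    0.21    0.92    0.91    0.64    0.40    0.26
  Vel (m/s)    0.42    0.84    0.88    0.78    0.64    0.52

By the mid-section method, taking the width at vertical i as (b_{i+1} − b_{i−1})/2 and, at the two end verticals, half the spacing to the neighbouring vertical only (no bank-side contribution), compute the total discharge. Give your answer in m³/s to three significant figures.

w_1 = (10.5 − 3.3)/2 = 3.6 m; q_1 = 0.42 × 0.21 × 3.6 = 0.3175 m³/s
w_2 = (18.0 − 3.3)/2 = 7.35 m; q_2 = 0.84 × 0.92 × 7.35 = 5.680 m³/s
w_3 = (21.7 − 10.5)/2 = 5.6 m; q_3 = 0.88 × 0.91 × 5.6 = 4.484 m³/s
w_4 = (26.4 − 18.0)/2 = 4.2 m; q_4 = 0.78 × 0.64 × 4.2 = 2.097 m³/s
w_5 = (27.9 − 21.7)/2 = 3.1 m; q_5 = 0.64 × 0.40 × 3.1 = 0.7936 m³/s
w_6 = (27.9 − 26.4)/2 = 0.75 m; q_6 = 0.52 × 0.26 × 0.75 = 0.1014 m³/s
Q = Σ qᵢ = 13.47 m³/s

13.5 m³/s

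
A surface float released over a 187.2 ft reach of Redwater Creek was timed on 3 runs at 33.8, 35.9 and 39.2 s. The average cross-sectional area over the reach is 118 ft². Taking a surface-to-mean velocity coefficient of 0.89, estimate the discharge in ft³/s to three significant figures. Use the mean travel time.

542 ft³/s

t̄ = (33.8 + 35.9 + 39.2) / 3 = 36.3 s
v_surface = L / t̄ = 187.2 / 36.3 = 5.157 ft/s
v_mean = 0.89 × 5.157 = 4.590 ft/s
Q = A × v_mean = 118 × 4.590 = 541.6 ft³/s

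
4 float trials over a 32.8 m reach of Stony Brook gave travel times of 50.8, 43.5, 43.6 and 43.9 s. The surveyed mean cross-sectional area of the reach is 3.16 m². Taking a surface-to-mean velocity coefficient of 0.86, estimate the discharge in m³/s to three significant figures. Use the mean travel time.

t̄ = (50.8 + 43.5 + 43.6 + 43.9) / 4 = 45.45 s
v_surface = L / t̄ = 32.8 / 45.45 = 0.7217 m/s
v_mean = 0.86 × 0.7217 = 0.6206 m/s
Q = A × v_mean = 3.16 × 0.6206 = 1.961 m³/s

1.96 m³/s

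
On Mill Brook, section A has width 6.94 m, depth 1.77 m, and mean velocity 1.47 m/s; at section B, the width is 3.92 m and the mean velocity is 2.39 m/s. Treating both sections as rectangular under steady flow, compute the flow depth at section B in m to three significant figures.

1.93 m

Q = A₁V₁ = (6.94×1.77) × 1.47 = 18.06 m³/s
d₂ = Q/(b₂ V₂) = 18.06/(3.92×2.39) = 1.927 m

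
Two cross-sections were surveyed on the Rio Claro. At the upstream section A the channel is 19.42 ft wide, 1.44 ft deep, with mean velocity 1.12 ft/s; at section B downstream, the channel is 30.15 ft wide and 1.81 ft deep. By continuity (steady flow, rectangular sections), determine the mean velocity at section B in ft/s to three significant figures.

Q = A₁V₁ = (19.42×1.44) × 1.12 = 31.32 ft³/s
A₂ = 30.15 × 1.81 = 54.57 ft²
V₂ = Q/A₂ = 31.32/54.57 = 0.5739 ft/s

0.574 ft/s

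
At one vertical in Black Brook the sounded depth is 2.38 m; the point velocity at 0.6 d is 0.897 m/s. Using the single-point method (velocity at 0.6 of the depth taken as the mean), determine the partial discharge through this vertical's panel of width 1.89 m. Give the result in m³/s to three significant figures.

v̄ = v₀.₆ = 0.897 m/s
q = v̄ × d × w = 0.8970 × 2.38 × 1.89 = 4.035 m³/s

4.03 m³/s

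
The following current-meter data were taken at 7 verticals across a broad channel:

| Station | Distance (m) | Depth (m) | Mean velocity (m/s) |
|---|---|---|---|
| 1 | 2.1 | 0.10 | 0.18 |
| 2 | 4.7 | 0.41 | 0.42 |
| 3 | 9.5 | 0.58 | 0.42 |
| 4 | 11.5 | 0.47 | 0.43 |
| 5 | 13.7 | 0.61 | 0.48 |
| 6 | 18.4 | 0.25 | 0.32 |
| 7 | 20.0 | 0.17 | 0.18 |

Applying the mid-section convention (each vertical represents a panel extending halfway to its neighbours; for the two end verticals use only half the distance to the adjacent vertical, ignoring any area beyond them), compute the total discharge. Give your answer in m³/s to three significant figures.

3.20 m³/s

w_1 = (4.7 − 2.1)/2 = 1.3 m; q_1 = 0.18 × 0.10 × 1.3 = 0.02340 m³/s
w_2 = (9.5 − 2.1)/2 = 3.7 m; q_2 = 0.42 × 0.41 × 3.7 = 0.6371 m³/s
w_3 = (11.5 − 4.7)/2 = 3.4 m; q_3 = 0.42 × 0.58 × 3.4 = 0.8282 m³/s
w_4 = (13.7 − 9.5)/2 = 2.1 m; q_4 = 0.43 × 0.47 × 2.1 = 0.4244 m³/s
w_5 = (18.4 − 11.5)/2 = 3.45 m; q_5 = 0.48 × 0.61 × 3.45 = 1.010 m³/s
w_6 = (20.0 − 13.7)/2 = 3.15 m; q_6 = 0.32 × 0.25 × 3.15 = 0.2520 m³/s
w_7 = (20.0 − 18.4)/2 = 0.8 m; q_7 = 0.18 × 0.17 × 0.8 = 0.02448 m³/s
Q = Σ qᵢ = 3.200 m³/s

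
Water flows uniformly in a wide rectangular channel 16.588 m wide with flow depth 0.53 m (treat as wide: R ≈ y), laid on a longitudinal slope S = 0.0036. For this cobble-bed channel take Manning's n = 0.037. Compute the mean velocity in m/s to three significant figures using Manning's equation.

1.06 m/s

A = b·y = 16.588 × 0.53 = 8.792 m²
Wide channel: R ≈ y = 0.53 m
Q = (1/n)·A·R^(2/3)·S^(1/2) = (1/0.037) × 8.792 × 0.5300^(2/3) × 0.0036^(1/2) = 9.337 m³/s
V = Q/A = 9.337/8.792 = 1.062 m/s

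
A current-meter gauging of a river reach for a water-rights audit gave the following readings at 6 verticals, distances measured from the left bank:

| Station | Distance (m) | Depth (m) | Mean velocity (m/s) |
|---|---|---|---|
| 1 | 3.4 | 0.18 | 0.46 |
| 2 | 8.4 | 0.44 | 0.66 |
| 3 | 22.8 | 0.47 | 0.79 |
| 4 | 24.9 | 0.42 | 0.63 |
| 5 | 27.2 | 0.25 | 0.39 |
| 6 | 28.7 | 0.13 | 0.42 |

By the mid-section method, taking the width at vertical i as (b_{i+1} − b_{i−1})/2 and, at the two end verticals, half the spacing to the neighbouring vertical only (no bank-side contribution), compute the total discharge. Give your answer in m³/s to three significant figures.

6.90 m³/s

w_1 = (8.4 − 3.4)/2 = 2.5 m; q_1 = 0.46 × 0.18 × 2.5 = 0.2070 m³/s
w_2 = (22.8 − 3.4)/2 = 9.7 m; q_2 = 0.66 × 0.44 × 9.7 = 2.817 m³/s
w_3 = (24.9 − 8.4)/2 = 8.25 m; q_3 = 0.79 × 0.47 × 8.25 = 3.063 m³/s
w_4 = (27.2 − 22.8)/2 = 2.2 m; q_4 = 0.63 × 0.42 × 2.2 = 0.5821 m³/s
w_5 = (28.7 − 24.9)/2 = 1.9 m; q_5 = 0.39 × 0.25 × 1.9 = 0.1853 m³/s
w_6 = (28.7 − 27.2)/2 = 0.75 m; q_6 = 0.42 × 0.13 × 0.75 = 0.04095 m³/s
Q = Σ qᵢ = 6.895 m³/s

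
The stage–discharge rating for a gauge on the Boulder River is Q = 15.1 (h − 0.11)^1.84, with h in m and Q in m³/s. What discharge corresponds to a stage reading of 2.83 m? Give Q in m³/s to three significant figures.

95.2 m³/s

Q = 15.1 × (2.83 − 0.11)^1.84 = 15.1 × 2.72^1.84 = 95.19 m³/s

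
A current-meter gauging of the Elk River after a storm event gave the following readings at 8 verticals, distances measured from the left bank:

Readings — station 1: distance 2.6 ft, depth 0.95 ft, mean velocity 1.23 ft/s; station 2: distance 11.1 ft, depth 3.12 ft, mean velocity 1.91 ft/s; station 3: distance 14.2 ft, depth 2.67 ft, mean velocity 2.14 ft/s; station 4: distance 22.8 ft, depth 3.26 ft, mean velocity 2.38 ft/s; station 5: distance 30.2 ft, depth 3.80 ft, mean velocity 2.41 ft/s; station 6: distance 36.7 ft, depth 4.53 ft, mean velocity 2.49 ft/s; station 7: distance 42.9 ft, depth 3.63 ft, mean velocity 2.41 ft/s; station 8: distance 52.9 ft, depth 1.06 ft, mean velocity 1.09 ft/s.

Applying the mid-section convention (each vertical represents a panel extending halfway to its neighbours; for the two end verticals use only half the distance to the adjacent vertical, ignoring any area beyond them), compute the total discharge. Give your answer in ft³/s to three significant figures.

w_1 = (11.1 − 2.6)/2 = 4.25 ft; q_1 = 1.23 × 0.95 × 4.25 = 4.966 ft³/s
w_2 = (14.2 − 2.6)/2 = 5.8 ft; q_2 = 1.91 × 3.12 × 5.8 = 34.56 ft³/s
w_3 = (22.8 − 11.1)/2 = 5.85 ft; q_3 = 2.14 × 2.67 × 5.85 = 33.43 ft³/s
w_4 = (30.2 − 14.2)/2 = 8 ft; q_4 = 2.38 × 3.26 × 8 = 62.07 ft³/s
w_5 = (36.7 − 22.8)/2 = 6.95 ft; q_5 = 2.41 × 3.80 × 6.95 = 63.65 ft³/s
w_6 = (42.9 − 30.2)/2 = 6.35 ft; q_6 = 2.49 × 4.53 × 6.35 = 71.63 ft³/s
w_7 = (52.9 − 36.7)/2 = 8.1 ft; q_7 = 2.41 × 3.63 × 8.1 = 70.86 ft³/s
w_8 = (52.9 − 42.9)/2 = 5 ft; q_8 = 1.09 × 1.06 × 5 = 5.777 ft³/s
Q = Σ qᵢ = 346.9 ft³/s

347 ft³/s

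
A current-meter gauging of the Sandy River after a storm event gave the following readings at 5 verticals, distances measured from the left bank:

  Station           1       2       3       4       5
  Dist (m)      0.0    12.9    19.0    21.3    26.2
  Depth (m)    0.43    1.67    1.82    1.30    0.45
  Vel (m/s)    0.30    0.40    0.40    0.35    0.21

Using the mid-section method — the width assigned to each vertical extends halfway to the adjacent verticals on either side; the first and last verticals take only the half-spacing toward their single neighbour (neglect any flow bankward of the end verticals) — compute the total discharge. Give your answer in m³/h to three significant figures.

43600 m³/h

w_1 = (12.9 − 0.0)/2 = 6.45 m; q_1 = 0.30 × 0.43 × 6.45 = 0.8321 m³/s
w_2 = (19.0 − 0.0)/2 = 9.5 m; q_2 = 0.40 × 1.67 × 9.5 = 6.346 m³/s
w_3 = (21.3 − 12.9)/2 = 4.2 m; q_3 = 0.40 × 1.82 × 4.2 = 3.058 m³/s
w_4 = (26.2 − 19.0)/2 = 3.6 m; q_4 = 0.35 × 1.30 × 3.6 = 1.638 m³/s
w_5 = (26.2 − 21.3)/2 = 2.45 m; q_5 = 0.21 × 0.45 × 2.45 = 0.2315 m³/s
Q = Σ qᵢ = 12.11 m³/s
= 12.11 × 3600 = 43580 m³/h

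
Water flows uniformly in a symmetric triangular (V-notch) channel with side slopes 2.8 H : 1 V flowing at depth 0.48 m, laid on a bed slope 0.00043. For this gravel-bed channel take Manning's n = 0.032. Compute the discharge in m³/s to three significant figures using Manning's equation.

0.155 m³/s

A = z·y² = 2.8×0.48² = 0.6451 m²
P = 2y√(1+z²) = 2×0.48×√(1+2.8²) = 2.854 m
R = A/P = 0.6451/2.854 = 0.2260 m
Q = (1/n)·A·R^(2/3)·S^(1/2) = (1/0.032) × 0.6451 × 0.2260^(2/3) × 0.00043^(1/2) = 0.1551 m³/s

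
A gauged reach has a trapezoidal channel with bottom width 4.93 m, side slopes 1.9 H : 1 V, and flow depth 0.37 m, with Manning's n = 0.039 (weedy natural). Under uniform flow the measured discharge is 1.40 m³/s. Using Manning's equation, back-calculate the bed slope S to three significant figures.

A = (b + z·y)·y = (4.93 + 1.9×0.37)×0.37 = 2.084 m²
P = b + 2y√(1+z²) = 4.93 + 2×0.37×√(1+1.9²) = 6.519 m
R = A/P = 2.084/6.519 = 0.3197 m
S = (Q·n / (1·A·R^(2/3)))² = (1.40×0.039 / (1×2.084×0.4676))² = 0.003139

0.00314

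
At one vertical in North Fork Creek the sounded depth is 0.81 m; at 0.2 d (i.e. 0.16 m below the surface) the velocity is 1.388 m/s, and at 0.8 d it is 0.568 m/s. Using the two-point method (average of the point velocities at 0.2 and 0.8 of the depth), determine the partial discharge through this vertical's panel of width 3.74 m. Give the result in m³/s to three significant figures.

v̄ = (1.388 + 0.568) / 2 = 0.9780 m/s
q = v̄ × d × w = 0.9780 × 0.81 × 3.74 = 2.963 m³/s

2.96 m³/s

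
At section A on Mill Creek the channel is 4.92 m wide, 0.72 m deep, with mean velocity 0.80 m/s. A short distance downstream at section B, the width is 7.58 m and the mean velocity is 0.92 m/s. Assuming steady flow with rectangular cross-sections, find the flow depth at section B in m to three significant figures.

0.406 m

Q = A₁V₁ = (4.92×0.72) × 0.80 = 2.834 m³/s
d₂ = Q/(b₂ V₂) = 2.834/(7.58×0.92) = 0.4064 m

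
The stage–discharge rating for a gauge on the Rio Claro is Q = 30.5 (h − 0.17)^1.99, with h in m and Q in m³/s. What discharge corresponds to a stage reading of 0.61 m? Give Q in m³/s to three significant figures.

Q = 30.5 × (0.61 − 0.17)^1.99 = 30.5 × 0.44^1.99 = 5.953 m³/s

5.95 m³/s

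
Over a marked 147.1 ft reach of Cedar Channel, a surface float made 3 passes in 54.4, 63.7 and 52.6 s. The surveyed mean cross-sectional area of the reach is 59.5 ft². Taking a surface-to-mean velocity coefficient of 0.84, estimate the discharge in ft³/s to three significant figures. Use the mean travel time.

129 ft³/s

t̄ = (54.4 + 63.7 + 52.6) / 3 = 56.9 s
v_surface = L / t̄ = 147.1 / 56.9 = 2.585 ft/s
v_mean = 0.84 × 2.585 = 2.172 ft/s
Q = A × v_mean = 59.5 × 2.172 = 129.2 ft³/s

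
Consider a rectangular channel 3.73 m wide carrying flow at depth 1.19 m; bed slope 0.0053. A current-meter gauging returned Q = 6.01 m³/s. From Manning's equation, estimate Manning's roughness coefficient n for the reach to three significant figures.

A = b·y = 3.73 × 1.19 = 4.439 m²
P = b + 2y = 3.73 + 2×1.19 = 6.110 m
R = A/P = 4.439/6.110 = 0.7265 m
n = (1/Q)·A·R^(2/3)·S^(1/2) = (1/6.01) × 4.439 × 0.8081 × 0.07280 = 0.04345

0.0435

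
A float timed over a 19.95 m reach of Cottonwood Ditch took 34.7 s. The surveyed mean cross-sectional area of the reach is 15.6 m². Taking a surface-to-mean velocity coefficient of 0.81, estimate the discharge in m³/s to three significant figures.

7.26 m³/s

v_surface = L / t̄ = 19.95 / 34.7 = 0.5749 m/s
v_mean = 0.81 × 0.5749 = 0.4657 m/s
Q = A × v_mean = 15.6 × 0.4657 = 7.265 m³/s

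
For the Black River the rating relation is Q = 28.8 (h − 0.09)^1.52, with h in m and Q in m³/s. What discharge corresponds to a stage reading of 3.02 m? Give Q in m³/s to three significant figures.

148 m³/s

Q = 28.8 × (3.02 − 0.09)^1.52 = 28.8 × 2.93^1.52 = 147.6 m³/s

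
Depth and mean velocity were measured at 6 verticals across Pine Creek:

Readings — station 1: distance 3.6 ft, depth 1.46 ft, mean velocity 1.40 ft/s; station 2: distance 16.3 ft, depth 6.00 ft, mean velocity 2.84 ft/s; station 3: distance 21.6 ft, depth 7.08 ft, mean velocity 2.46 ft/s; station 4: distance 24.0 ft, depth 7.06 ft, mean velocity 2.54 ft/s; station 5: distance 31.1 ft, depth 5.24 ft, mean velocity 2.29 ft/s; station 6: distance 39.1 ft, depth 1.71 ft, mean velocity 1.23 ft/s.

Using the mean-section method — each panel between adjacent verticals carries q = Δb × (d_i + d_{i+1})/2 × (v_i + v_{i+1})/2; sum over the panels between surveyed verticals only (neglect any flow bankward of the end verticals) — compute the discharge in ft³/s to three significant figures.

389 ft³/s

Panel 1-2: Δb = 12.7 ft, d̄ = (1.46+6.00)/2 = 3.73, v̄ = (1.40+2.84)/2 = 2.12 → q = 12.7×3.73×2.12 = 100.4 ft³/s
Panel 2-3: Δb = 5.3 ft, d̄ = (6.00+7.08)/2 = 6.54, v̄ = (2.84+2.46)/2 = 2.65 → q = 5.3×6.54×2.65 = 91.85 ft³/s
Panel 3-4: Δb = 2.4 ft, d̄ = (7.08+7.06)/2 = 7.07, v̄ = (2.46+2.54)/2 = 2.5 → q = 2.4×7.07×2.5 = 42.42 ft³/s
Panel 4-5: Δb = 7.1 ft, d̄ = (7.06+5.24)/2 = 6.15, v̄ = (2.54+2.29)/2 = 2.415 → q = 7.1×6.15×2.415 = 105.5 ft³/s
Panel 5-6: Δb = 8 ft, d̄ = (5.24+1.71)/2 = 3.475, v̄ = (2.29+1.23)/2 = 1.76 → q = 8×3.475×1.76 = 48.93 ft³/s
Q = Σ q = 389.1 ft³/s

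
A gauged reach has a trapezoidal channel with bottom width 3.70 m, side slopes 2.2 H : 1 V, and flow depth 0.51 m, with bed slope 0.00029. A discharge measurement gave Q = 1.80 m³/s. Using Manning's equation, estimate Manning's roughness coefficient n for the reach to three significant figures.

0.0126

A = (b + z·y)·y = (3.70 + 2.2×0.51)×0.51 = 2.459 m²
P = b + 2y√(1+z²) = 3.70 + 2×0.51×√(1+2.2²) = 6.165 m
R = A/P = 2.459/6.165 = 0.3989 m
n = (1/Q)·A·R^(2/3)·S^(1/2) = (1/1.80) × 2.459 × 0.5419 × 0.01703 = 0.01261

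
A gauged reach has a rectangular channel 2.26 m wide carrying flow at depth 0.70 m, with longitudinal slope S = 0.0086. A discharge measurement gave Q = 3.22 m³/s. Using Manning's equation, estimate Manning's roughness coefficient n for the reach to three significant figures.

A = b·y = 2.26 × 0.70 = 1.582 m²
P = b + 2y = 2.26 + 2×0.70 = 3.660 m
R = A/P = 1.582/3.660 = 0.4322 m
n = (1/Q)·A·R^(2/3)·S^(1/2) = (1/3.22) × 1.582 × 0.5717 × 0.09274 = 0.02605

0.0260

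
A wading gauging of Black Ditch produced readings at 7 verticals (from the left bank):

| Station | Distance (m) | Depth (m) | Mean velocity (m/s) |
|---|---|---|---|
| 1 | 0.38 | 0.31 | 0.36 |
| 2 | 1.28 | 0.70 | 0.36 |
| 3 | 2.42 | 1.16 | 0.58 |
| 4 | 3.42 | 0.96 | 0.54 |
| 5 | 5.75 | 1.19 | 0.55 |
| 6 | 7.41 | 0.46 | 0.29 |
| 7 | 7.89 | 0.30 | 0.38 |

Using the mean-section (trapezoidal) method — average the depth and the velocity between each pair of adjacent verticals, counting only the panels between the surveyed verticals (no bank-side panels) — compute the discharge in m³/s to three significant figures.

3.26 m³/s

Panel 1-2: Δb = 0.9 m, d̄ = (0.31+0.70)/2 = 0.505, v̄ = (0.36+0.36)/2 = 0.36 → q = 0.9×0.505×0.36 = 0.1636 m³/s
Panel 2-3: Δb = 1.14 m, d̄ = (0.70+1.16)/2 = 0.93, v̄ = (0.36+0.58)/2 = 0.47 → q = 1.14×0.93×0.47 = 0.4983 m³/s
Panel 3-4: Δb = 1 m, d̄ = (1.16+0.96)/2 = 1.06, v̄ = (0.58+0.54)/2 = 0.56 → q = 1×1.06×0.56 = 0.5936 m³/s
Panel 4-5: Δb = 2.33 m, d̄ = (0.96+1.19)/2 = 1.075, v̄ = (0.54+0.55)/2 = 0.545 → q = 2.33×1.075×0.545 = 1.365 m³/s
Panel 5-6: Δb = 1.66 m, d̄ = (1.19+0.46)/2 = 0.825, v̄ = (0.55+0.29)/2 = 0.42 → q = 1.66×0.825×0.42 = 0.5752 m³/s
Panel 6-7: Δb = 0.48 m, d̄ = (0.46+0.30)/2 = 0.38, v̄ = (0.29+0.38)/2 = 0.335 → q = 0.48×0.38×0.335 = 0.06110 m³/s
Q = Σ q = 3.257 m³/s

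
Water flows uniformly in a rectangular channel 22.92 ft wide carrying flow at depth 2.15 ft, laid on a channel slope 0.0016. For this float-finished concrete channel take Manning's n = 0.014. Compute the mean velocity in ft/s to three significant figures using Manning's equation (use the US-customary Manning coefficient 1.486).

6.31 ft/s

A = b·y = 22.92 × 2.15 = 49.28 ft²
P = b + 2y = 22.92 + 2×2.15 = 27.22 ft
R = A/P = 49.28/27.22 = 1.810 ft
Q = (1.486/n)·A·R^(2/3)·S^(1/2) = (1.486/0.014) × 49.28 × 1.810^(2/3) × 0.0016^(1/2) = 310.8 ft³/s
V = Q/A = 310.8/49.28 = 6.307 ft/s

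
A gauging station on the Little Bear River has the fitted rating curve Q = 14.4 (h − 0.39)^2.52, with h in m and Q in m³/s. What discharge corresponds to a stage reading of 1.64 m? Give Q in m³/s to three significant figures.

Q = 14.4 × (1.64 − 0.39)^2.52 = 14.4 × 1.25^2.52 = 25.27 m³/s

25.3 m³/s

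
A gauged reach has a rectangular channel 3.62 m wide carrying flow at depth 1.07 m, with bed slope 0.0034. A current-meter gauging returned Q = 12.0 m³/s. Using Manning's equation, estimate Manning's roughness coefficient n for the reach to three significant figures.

0.0144

A = b·y = 3.62 × 1.07 = 3.873 m²
P = b + 2y = 3.62 + 2×1.07 = 5.760 m
R = A/P = 3.873/5.760 = 0.6725 m
n = (1/Q)·A·R^(2/3)·S^(1/2) = (1/12.0) × 3.873 × 0.7676 × 0.05831 = 0.01445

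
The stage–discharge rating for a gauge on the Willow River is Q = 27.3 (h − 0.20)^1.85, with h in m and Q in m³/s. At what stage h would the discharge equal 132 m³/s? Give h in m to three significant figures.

h − h₀ = (Q/C)^(1/b) = (132/27.3)^(1/1.85) = 2.344 m
h = 0.20 + 2.344 = 2.544 m

2.54 m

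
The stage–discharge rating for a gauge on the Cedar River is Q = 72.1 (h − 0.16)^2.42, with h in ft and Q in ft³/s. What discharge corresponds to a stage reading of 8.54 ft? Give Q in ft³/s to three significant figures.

12400 ft³/s

Q = 72.1 × (8.54 − 0.16)^2.42 = 72.1 × 8.38^2.42 = 12360 ft³/s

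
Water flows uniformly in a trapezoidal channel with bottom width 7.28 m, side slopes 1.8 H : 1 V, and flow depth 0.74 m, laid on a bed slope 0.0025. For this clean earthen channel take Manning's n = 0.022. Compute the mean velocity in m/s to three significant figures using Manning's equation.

A = (b + z·y)·y = (7.28 + 1.8×0.74)×0.74 = 6.373 m²
P = b + 2y√(1+z²) = 7.28 + 2×0.74×√(1+1.8²) = 10.33 m
R = A/P = 6.373/10.33 = 0.6171 m
Q = (1/n)·A·R^(2/3)·S^(1/2) = (1/0.022) × 6.373 × 0.6171^(2/3) × 0.0025^(1/2) = 10.50 m³/s
V = Q/A = 10.50/6.373 = 1.647 m/s

1.65 m/s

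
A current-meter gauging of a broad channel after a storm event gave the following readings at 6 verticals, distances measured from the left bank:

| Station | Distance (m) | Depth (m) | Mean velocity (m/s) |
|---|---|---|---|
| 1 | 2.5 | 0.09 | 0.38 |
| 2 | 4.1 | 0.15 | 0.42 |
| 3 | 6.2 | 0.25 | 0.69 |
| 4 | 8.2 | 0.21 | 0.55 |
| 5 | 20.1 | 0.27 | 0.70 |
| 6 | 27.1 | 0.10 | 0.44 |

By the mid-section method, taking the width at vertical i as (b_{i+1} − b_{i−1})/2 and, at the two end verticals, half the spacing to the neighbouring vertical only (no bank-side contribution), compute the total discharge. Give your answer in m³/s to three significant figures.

3.24 m³/s

w_1 = (4.1 − 2.5)/2 = 0.8 m; q_1 = 0.38 × 0.09 × 0.8 = 0.02736 m³/s
w_2 = (6.2 − 2.5)/2 = 1.85 m; q_2 = 0.42 × 0.15 × 1.85 = 0.1166 m³/s
w_3 = (8.2 − 4.1)/2 = 2.05 m; q_3 = 0.69 × 0.25 × 2.05 = 0.3536 m³/s
w_4 = (20.1 − 6.2)/2 = 6.95 m; q_4 = 0.55 × 0.21 × 6.95 = 0.8027 m³/s
w_5 = (27.1 − 8.2)/2 = 9.45 m; q_5 = 0.70 × 0.27 × 9.45 = 1.786 m³/s
w_6 = (27.1 − 20.1)/2 = 3.5 m; q_6 = 0.44 × 0.10 × 3.5 = 0.1540 m³/s
Q = Σ qᵢ = 3.240 m³/s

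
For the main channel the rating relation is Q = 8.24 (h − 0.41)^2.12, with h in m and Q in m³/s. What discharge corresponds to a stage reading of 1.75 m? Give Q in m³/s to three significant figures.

Q = 8.24 × (1.75 − 0.41)^2.12 = 8.24 × 1.34^2.12 = 15.32 m³/s

15.3 m³/s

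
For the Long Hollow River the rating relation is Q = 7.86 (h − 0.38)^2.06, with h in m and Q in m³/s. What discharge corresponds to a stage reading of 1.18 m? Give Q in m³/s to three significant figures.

4.96 m³/s

Q = 7.86 × (1.18 − 0.38)^2.06 = 7.86 × 0.8^2.06 = 4.963 m³/s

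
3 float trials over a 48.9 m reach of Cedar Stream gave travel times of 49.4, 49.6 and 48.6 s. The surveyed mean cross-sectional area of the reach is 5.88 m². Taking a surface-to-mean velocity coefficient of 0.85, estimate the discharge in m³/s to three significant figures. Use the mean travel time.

t̄ = (49.4 + 49.6 + 48.6) / 3 = 49.2 s
v_surface = L / t̄ = 48.9 / 49.2 = 0.9939 m/s
v_mean = 0.85 × 0.9939 = 0.8448 m/s
Q = A × v_mean = 5.88 × 0.8448 = 4.968 m³/s

4.97 m³/s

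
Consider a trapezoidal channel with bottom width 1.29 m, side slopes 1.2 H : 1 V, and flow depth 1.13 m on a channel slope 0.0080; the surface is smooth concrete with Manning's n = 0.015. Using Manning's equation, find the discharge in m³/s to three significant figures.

A = (b + z·y)·y = (1.29 + 1.2×1.13)×1.13 = 2.990 m²
P = b + 2y√(1+z²) = 1.29 + 2×1.13×√(1+1.2²) = 4.820 m
R = A/P = 2.990/4.820 = 0.6203 m
Q = (1/n)·A·R^(2/3)·S^(1/2) = (1/0.015) × 2.990 × 0.6203^(2/3) × 0.0080^(1/2) = 12.97 m³/s

13.0 m³/s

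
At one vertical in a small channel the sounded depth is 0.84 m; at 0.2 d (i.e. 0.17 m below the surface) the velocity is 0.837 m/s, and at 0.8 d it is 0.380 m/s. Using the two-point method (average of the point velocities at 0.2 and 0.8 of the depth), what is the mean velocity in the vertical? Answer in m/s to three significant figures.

v̄ = (0.837 + 0.380) / 2 = 0.6085 m/s

0.609 m/s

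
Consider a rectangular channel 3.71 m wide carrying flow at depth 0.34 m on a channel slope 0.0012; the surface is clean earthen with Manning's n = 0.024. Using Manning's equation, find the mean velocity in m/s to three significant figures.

0.628 m/s

A = b·y = 3.71 × 0.34 = 1.261 m²
P = b + 2y = 3.71 + 2×0.34 = 4.390 m
R = A/P = 1.261/4.390 = 0.2873 m
Q = (1/n)·A·R^(2/3)·S^(1/2) = (1/0.024) × 1.261 × 0.2873^(2/3) × 0.0012^(1/2) = 0.7928 m³/s
V = Q/A = 0.7928/1.261 = 0.6285 m/s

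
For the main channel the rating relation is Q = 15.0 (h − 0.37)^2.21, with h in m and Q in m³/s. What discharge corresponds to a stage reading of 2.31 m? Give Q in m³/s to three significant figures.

Q = 15.0 × (2.31 − 0.37)^2.21 = 15.0 × 1.94^2.21 = 64.88 m³/s

64.9 m³/s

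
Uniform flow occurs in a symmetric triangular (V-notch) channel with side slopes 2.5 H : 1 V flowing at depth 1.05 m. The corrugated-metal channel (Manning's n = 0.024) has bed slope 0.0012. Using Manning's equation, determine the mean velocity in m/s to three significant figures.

0.894 m/s

A = z·y² = 2.5×1.05² = 2.756 m²
P = 2y√(1+z²) = 2×1.05×√(1+2.5²) = 5.654 m
R = A/P = 2.756/5.654 = 0.4875 m
Q = (1/n)·A·R^(2/3)·S^(1/2) = (1/0.024) × 2.756 × 0.4875^(2/3) × 0.0012^(1/2) = 2.464 m³/s
V = Q/A = 2.464/2.756 = 0.8940 m/s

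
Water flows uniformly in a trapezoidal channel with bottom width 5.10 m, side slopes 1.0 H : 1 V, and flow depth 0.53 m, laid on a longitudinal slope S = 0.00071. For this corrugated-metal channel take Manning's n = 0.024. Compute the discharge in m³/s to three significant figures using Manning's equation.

1.95 m³/s

A = (b + z·y)·y = (5.10 + 1.0×0.53)×0.53 = 2.984 m²
P = b + 2y√(1+z²) = 5.10 + 2×0.53×√(1+1.0²) = 6.599 m
R = A/P = 2.984/6.599 = 0.4522 m
Q = (1/n)·A·R^(2/3)·S^(1/2) = (1/0.024) × 2.984 × 0.4522^(2/3) × 0.00071^(1/2) = 1.952 m³/s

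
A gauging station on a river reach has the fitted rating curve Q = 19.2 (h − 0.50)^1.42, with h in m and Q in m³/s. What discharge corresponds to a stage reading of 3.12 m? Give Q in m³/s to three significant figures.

Q = 19.2 × (3.12 − 0.50)^1.42 = 19.2 × 2.62^1.42 = 75.39 m³/s

75.4 m³/s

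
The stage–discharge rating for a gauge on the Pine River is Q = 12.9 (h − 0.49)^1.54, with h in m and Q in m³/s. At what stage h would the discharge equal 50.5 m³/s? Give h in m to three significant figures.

h − h₀ = (Q/C)^(1/b) = (50.5/12.9)^(1/1.54) = 2.426 m
h = 0.49 + 2.426 = 2.916 m

2.92 m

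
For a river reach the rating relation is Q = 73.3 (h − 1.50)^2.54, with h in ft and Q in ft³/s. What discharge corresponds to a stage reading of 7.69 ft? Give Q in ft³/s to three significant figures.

Q = 73.3 × (7.69 − 1.50)^2.54 = 73.3 × 6.19^2.54 = 7516 ft³/s

7520 ft³/s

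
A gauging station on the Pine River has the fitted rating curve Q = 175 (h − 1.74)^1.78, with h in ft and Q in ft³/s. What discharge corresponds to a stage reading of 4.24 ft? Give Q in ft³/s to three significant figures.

894 ft³/s

Q = 175 × (4.24 − 1.74)^1.78 = 175 × 2.5^1.78 = 894.1 ft³/s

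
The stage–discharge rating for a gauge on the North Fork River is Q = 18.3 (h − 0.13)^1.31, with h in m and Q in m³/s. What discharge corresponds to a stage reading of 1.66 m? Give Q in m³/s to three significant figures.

31.9 m³/s

Q = 18.3 × (1.66 − 0.13)^1.31 = 18.3 × 1.53^1.31 = 31.94 m³/s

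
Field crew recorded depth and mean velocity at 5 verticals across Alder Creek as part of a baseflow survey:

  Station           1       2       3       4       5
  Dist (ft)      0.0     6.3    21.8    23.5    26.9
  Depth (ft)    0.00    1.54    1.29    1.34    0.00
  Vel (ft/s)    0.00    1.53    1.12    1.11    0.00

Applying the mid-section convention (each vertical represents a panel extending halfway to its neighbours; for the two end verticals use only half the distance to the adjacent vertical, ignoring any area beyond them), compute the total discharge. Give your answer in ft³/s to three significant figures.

41.9 ft³/s

w_2 = (21.8 − 0.0)/2 = 10.9 ft; q_2 = 1.53 × 1.54 × 10.9 = 25.68 ft³/s
w_3 = (23.5 − 6.3)/2 = 8.6 ft; q_3 = 1.12 × 1.29 × 8.6 = 12.43 ft³/s
w_4 = (26.9 − 21.8)/2 = 2.55 ft; q_4 = 1.11 × 1.34 × 2.55 = 3.793 ft³/s
Stations 1, 5 contribute zero (depth or velocity is 0).
Q = Σ qᵢ = 41.90 ft³/s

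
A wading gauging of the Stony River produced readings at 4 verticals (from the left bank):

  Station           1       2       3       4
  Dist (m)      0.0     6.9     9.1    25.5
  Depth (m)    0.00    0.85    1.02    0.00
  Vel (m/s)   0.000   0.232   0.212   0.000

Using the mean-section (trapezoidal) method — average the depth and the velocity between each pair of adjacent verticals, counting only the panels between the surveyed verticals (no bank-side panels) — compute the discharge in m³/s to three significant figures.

Panel 1-2: Δb = 6.9 m, d̄ = (0.00+0.85)/2 = 0.425, v̄ = (0.000+0.232)/2 = 0.116 → q = 6.9×0.425×0.116 = 0.3402 m³/s
Panel 2-3: Δb = 2.2 m, d̄ = (0.85+1.02)/2 = 0.935, v̄ = (0.232+0.212)/2 = 0.222 → q = 2.2×0.935×0.222 = 0.4567 m³/s
Panel 3-4: Δb = 16.4 m, d̄ = (1.02+0.00)/2 = 0.51, v̄ = (0.212+0.000)/2 = 0.106 → q = 16.4×0.51×0.106 = 0.8866 m³/s
Q = Σ q = 1.683 m³/s

1.68 m³/s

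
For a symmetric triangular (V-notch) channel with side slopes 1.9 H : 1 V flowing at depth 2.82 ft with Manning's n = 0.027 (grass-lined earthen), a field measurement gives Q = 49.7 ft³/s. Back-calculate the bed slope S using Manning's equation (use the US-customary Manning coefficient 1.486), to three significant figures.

0.00266

A = z·y² = 1.9×2.82² = 15.11 ft²
P = 2y√(1+z²) = 2×2.82×√(1+1.9²) = 12.11 ft
R = A/P = 15.11/12.11 = 1.248 ft
S = (Q·n / (1.486·A·R^(2/3)))² = (49.7×0.027 / (1.486×15.11×1.159))² = 0.002659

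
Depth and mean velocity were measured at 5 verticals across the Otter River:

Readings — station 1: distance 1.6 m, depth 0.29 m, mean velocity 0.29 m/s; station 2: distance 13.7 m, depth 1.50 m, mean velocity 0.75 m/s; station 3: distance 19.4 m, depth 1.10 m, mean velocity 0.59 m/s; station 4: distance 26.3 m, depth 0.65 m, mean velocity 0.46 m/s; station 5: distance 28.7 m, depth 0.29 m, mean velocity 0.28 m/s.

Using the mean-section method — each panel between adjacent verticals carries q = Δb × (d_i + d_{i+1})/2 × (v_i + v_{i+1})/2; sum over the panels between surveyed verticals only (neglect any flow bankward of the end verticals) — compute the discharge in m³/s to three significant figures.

14.2 m³/s

Panel 1-2: Δb = 12.1 m, d̄ = (0.29+1.50)/2 = 0.895, v̄ = (0.29+0.75)/2 = 0.52 → q = 12.1×0.895×0.52 = 5.631 m³/s
Panel 2-3: Δb = 5.7 m, d̄ = (1.50+1.10)/2 = 1.3, v̄ = (0.75+0.59)/2 = 0.67 → q = 5.7×1.3×0.67 = 4.965 m³/s
Panel 3-4: Δb = 6.9 m, d̄ = (1.10+0.65)/2 = 0.875, v̄ = (0.59+0.46)/2 = 0.525 → q = 6.9×0.875×0.525 = 3.170 m³/s
Panel 4-5: Δb = 2.4 m, d̄ = (0.65+0.29)/2 = 0.47, v̄ = (0.46+0.28)/2 = 0.37 → q = 2.4×0.47×0.37 = 0.4174 m³/s
Q = Σ q = 14.18 m³/s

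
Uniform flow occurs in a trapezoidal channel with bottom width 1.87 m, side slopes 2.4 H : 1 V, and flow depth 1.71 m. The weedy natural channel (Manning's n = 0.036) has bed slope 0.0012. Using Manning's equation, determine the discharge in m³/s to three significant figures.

9.49 m³/s

A = (b + z·y)·y = (1.87 + 2.4×1.71)×1.71 = 10.22 m²
P = b + 2y√(1+z²) = 1.87 + 2×1.71×√(1+2.4²) = 10.76 m
R = A/P = 10.22/10.76 = 0.9492 m
Q = (1/n)·A·R^(2/3)·S^(1/2) = (1/0.036) × 10.22 × 0.9492^(2/3) × 0.0012^(1/2) = 9.494 m³/s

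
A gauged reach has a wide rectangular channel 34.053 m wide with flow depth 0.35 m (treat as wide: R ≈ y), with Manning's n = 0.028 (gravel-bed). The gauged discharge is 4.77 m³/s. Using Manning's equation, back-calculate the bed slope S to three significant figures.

0.000509

A = b·y = 34.053 × 0.35 = 11.92 m²
Wide channel: R ≈ y = 0.35 m
S = (Q·n / (1·A·R^(2/3)))² = (4.77×0.028 / (1×11.92×0.4966))² = 0.0005091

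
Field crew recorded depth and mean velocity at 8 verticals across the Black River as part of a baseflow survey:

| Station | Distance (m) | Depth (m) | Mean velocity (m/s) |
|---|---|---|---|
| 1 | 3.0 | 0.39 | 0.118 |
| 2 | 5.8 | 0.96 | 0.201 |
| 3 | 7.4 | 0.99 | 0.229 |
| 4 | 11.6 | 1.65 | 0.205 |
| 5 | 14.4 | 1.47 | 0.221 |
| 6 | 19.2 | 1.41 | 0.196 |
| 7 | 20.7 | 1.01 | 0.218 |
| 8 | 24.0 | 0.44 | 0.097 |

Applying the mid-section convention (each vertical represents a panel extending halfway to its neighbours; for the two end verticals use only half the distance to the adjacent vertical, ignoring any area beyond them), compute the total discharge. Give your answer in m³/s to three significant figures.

5.03 m³/s

w_1 = (5.8 − 3.0)/2 = 1.4 m; q_1 = 0.118 × 0.39 × 1.4 = 0.06443 m³/s
w_2 = (7.4 − 3.0)/2 = 2.2 m; q_2 = 0.201 × 0.96 × 2.2 = 0.4245 m³/s
w_3 = (11.6 − 5.8)/2 = 2.9 m; q_3 = 0.229 × 0.99 × 2.9 = 0.6575 m³/s
w_4 = (14.4 − 7.4)/2 = 3.5 m; q_4 = 0.205 × 1.65 × 3.5 = 1.184 m³/s
w_5 = (19.2 − 11.6)/2 = 3.8 m; q_5 = 0.221 × 1.47 × 3.8 = 1.235 m³/s
w_6 = (20.7 − 14.4)/2 = 3.15 m; q_6 = 0.196 × 1.41 × 3.15 = 0.8705 m³/s
w_7 = (24.0 − 19.2)/2 = 2.4 m; q_7 = 0.218 × 1.01 × 2.4 = 0.5284 m³/s
w_8 = (24.0 − 20.7)/2 = 1.65 m; q_8 = 0.097 × 0.44 × 1.65 = 0.07042 m³/s
Q = Σ qᵢ = 5.034 m³/s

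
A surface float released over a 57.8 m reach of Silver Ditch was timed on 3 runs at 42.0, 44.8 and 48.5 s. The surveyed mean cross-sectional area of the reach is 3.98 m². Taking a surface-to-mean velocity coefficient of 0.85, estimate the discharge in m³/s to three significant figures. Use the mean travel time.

t̄ = (42.0 + 44.8 + 48.5) / 3 = 45.1 s
v_surface = L / t̄ = 57.8 / 45.1 = 1.282 m/s
v_mean = 0.85 × 1.282 = 1.089 m/s
Q = A × v_mean = 3.98 × 1.089 = 4.336 m³/s

4.34 m³/s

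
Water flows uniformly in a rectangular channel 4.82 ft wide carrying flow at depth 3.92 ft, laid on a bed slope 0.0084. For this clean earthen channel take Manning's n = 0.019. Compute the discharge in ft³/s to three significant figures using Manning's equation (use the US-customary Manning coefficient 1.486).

A = b·y = 4.82 × 3.92 = 18.89 ft²
P = b + 2y = 4.82 + 2×3.92 = 12.66 ft
R = A/P = 18.89/12.66 = 1.492 ft
Q = (1.486/n)·A·R^(2/3)·S^(1/2) = (1.486/0.019) × 18.89 × 1.492^(2/3) × 0.0084^(1/2) = 176.9 ft³/s

177 ft³/s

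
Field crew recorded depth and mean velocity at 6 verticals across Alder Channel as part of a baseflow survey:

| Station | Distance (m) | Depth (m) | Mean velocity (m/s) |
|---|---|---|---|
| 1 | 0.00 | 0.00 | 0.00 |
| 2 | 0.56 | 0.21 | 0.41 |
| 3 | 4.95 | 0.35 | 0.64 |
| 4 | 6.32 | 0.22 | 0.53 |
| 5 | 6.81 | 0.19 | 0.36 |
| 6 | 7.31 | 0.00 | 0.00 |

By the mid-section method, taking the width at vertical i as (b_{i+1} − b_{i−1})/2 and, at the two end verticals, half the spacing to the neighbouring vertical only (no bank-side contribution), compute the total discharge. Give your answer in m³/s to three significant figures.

1.00 m³/s

w_2 = (4.95 − 0.00)/2 = 2.475 m; q_2 = 0.41 × 0.21 × 2.475 = 0.2131 m³/s
w_3 = (6.32 − 0.56)/2 = 2.88 m; q_3 = 0.64 × 0.35 × 2.88 = 0.6451 m³/s
w_4 = (6.81 − 4.95)/2 = 0.93 m; q_4 = 0.53 × 0.22 × 0.93 = 0.1084 m³/s
w_5 = (7.31 − 6.32)/2 = 0.495 m; q_5 = 0.36 × 0.19 × 0.495 = 0.03386 m³/s
Stations 1, 6 contribute zero (depth or velocity is 0).
Q = Σ qᵢ = 1.001 m³/s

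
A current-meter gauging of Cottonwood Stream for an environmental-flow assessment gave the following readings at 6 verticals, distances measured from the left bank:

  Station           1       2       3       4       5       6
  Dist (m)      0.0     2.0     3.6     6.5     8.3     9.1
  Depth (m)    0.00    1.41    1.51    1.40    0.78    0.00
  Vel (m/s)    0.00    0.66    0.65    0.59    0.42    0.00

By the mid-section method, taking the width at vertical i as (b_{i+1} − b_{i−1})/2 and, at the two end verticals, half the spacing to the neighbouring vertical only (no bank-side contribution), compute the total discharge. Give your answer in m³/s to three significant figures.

6.25 m³/s

w_2 = (3.6 − 0.0)/2 = 1.8 m; q_2 = 0.66 × 1.41 × 1.8 = 1.675 m³/s
w_3 = (6.5 − 2.0)/2 = 2.25 m; q_3 = 0.65 × 1.51 × 2.25 = 2.208 m³/s
w_4 = (8.3 − 3.6)/2 = 2.35 m; q_4 = 0.59 × 1.40 × 2.35 = 1.941 m³/s
w_5 = (9.1 − 6.5)/2 = 1.3 m; q_5 = 0.42 × 0.78 × 1.3 = 0.4259 m³/s
Stations 1, 6 contribute zero (depth or velocity is 0).
Q = Σ qᵢ = 6.250 m³/s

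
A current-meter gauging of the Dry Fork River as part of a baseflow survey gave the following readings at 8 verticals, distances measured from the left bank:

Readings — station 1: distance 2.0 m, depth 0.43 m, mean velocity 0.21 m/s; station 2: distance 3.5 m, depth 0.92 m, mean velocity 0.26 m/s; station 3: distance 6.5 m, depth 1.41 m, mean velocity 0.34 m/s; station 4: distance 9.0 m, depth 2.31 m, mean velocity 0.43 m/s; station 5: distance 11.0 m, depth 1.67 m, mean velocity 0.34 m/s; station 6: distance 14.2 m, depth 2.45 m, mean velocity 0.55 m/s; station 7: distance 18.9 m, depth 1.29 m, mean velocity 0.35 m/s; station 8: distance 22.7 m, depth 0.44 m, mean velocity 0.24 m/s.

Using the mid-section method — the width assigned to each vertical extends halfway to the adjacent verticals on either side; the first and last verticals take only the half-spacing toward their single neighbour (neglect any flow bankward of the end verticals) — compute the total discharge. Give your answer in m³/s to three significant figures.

13.1 m³/s

w_1 = (3.5 − 2.0)/2 = 0.75 m; q_1 = 0.21 × 0.43 × 0.75 = 0.06773 m³/s
w_2 = (6.5 − 2.0)/2 = 2.25 m; q_2 = 0.26 × 0.92 × 2.25 = 0.5382 m³/s
w_3 = (9.0 − 3.5)/2 = 2.75 m; q_3 = 0.34 × 1.41 × 2.75 = 1.318 m³/s
w_4 = (11.0 − 6.5)/2 = 2.25 m; q_4 = 0.43 × 2.31 × 2.25 = 2.235 m³/s
w_5 = (14.2 − 9.0)/2 = 2.6 m; q_5 = 0.34 × 1.67 × 2.6 = 1.476 m³/s
w_6 = (18.9 − 11.0)/2 = 3.95 m; q_6 = 0.55 × 2.45 × 3.95 = 5.323 m³/s
w_7 = (22.7 − 14.2)/2 = 4.25 m; q_7 = 0.35 × 1.29 × 4.25 = 1.919 m³/s
w_8 = (22.7 − 18.9)/2 = 1.9 m; q_8 = 0.24 × 0.44 × 1.9 = 0.2006 m³/s
Q = Σ qᵢ = 13.08 m³/s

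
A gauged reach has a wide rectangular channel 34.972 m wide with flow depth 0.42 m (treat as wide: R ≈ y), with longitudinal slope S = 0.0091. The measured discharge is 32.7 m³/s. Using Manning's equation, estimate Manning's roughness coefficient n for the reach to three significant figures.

A = b·y = 34.972 × 0.42 = 14.69 m²
Wide channel: R ≈ y = 0.42 m
n = (1/Q)·A·R^(2/3)·S^(1/2) = (1/32.7) × 14.69 × 0.5608 × 0.09539 = 0.02403

0.0240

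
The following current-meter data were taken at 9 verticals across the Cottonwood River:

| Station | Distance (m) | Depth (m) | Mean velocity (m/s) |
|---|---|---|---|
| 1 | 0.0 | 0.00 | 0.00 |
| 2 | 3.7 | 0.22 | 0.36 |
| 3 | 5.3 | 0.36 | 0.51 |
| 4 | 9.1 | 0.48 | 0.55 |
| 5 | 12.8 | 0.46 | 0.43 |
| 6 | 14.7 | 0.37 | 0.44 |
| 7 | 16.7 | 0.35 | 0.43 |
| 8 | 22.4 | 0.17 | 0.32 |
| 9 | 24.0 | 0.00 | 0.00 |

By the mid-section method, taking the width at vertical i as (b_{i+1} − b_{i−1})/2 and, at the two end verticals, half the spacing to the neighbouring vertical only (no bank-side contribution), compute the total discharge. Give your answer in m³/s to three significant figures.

w_2 = (5.3 − 0.0)/2 = 2.65 m; q_2 = 0.36 × 0.22 × 2.65 = 0.2099 m³/s
w_3 = (9.1 − 3.7)/2 = 2.7 m; q_3 = 0.51 × 0.36 × 2.7 = 0.4957 m³/s
w_4 = (12.8 − 5.3)/2 = 3.75 m; q_4 = 0.55 × 0.48 × 3.75 = 0.9900 m³/s
w_5 = (14.7 − 9.1)/2 = 2.8 m; q_5 = 0.43 × 0.46 × 2.8 = 0.5538 m³/s
w_6 = (16.7 − 12.8)/2 = 1.95 m; q_6 = 0.44 × 0.37 × 1.95 = 0.3175 m³/s
w_7 = (22.4 − 14.7)/2 = 3.85 m; q_7 = 0.43 × 0.35 × 3.85 = 0.5794 m³/s
w_8 = (24.0 − 16.7)/2 = 3.65 m; q_8 = 0.32 × 0.17 × 3.65 = 0.1986 m³/s
Stations 1, 9 contribute zero (depth or velocity is 0).
Q = Σ qᵢ = 3.345 m³/s

3.34 m³/s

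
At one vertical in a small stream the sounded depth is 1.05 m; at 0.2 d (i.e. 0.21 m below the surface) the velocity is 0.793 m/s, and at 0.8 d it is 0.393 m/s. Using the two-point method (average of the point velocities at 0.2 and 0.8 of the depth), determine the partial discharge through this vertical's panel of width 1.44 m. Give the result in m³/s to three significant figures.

v̄ = (0.793 + 0.393) / 2 = 0.5930 m/s
q = v̄ × d × w = 0.5930 × 1.05 × 1.44 = 0.8966 m³/s

0.897 m³/s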